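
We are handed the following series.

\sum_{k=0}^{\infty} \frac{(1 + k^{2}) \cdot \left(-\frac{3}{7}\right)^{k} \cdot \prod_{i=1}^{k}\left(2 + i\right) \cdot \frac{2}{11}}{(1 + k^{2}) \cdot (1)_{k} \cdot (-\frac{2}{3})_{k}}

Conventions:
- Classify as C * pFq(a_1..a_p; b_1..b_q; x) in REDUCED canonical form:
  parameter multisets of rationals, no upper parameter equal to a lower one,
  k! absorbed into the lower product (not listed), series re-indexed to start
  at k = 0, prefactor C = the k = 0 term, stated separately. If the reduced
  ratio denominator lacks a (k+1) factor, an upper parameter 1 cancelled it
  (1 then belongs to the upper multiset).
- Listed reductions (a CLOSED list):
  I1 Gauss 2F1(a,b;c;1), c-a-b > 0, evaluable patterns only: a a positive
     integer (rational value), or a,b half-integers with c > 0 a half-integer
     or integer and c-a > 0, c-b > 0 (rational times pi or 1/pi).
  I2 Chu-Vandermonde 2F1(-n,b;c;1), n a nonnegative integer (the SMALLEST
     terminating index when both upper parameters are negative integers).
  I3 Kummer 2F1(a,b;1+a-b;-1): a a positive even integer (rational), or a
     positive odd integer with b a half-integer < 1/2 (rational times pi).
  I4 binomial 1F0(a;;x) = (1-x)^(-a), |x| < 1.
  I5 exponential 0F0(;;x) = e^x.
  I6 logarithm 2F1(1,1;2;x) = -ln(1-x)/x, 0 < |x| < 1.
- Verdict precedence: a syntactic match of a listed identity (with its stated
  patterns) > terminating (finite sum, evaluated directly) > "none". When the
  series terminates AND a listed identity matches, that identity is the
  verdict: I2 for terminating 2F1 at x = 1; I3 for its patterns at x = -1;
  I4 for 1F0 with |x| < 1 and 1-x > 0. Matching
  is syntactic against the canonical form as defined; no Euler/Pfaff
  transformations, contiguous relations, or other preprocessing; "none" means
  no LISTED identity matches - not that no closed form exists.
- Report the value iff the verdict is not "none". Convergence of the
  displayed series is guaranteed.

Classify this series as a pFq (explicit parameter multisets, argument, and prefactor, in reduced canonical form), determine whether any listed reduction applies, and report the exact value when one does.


With C = \frac{2}{11}: the canonical form is 1F1(3; -\frac{2}{3}; -\frac{3}{7}). Verdict: none - at argument -\frac{3}{7} the multisets {3} ; {-\frac{2}{3}} match no listed identity.

First insight: x = -\frac{3}{7} and (1)_k (prefactor 2/11) is k! itself.
Term ratio: r(k) = -\frac{3}{7} * (k+3) / [(k-\frac{2}{3}) (k+1)] - poly over poly, x = -\frac{3}{7} from leading terms; C = \frac{2}{11} at k = 0.


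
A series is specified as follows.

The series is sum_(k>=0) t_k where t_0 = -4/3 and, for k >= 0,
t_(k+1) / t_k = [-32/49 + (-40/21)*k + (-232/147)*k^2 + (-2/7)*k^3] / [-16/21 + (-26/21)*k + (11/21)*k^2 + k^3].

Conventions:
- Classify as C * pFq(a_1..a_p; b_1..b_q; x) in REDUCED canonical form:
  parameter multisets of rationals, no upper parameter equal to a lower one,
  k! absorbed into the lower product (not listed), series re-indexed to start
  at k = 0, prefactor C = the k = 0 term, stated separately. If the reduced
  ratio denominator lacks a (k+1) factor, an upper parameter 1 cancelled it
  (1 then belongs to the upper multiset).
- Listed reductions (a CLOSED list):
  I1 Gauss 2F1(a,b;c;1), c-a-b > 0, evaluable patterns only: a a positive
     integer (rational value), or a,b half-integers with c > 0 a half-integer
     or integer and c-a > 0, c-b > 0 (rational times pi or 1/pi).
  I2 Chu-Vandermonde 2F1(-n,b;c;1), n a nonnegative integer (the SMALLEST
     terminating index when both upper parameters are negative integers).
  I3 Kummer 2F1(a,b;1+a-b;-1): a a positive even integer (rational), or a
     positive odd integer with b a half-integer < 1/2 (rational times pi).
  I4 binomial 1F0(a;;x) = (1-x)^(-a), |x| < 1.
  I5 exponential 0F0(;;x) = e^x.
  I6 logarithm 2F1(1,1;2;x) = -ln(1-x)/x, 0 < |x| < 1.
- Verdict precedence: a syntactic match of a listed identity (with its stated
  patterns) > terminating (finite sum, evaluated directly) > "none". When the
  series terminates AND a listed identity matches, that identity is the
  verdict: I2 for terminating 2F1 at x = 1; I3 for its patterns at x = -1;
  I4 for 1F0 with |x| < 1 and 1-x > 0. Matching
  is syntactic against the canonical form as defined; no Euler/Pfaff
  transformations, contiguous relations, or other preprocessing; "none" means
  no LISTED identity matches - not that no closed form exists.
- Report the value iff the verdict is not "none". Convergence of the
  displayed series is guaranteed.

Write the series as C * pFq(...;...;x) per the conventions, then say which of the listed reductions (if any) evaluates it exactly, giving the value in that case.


With C = -4/3: the canonical form is 2F1(6/7, 4; -8/7; -2/7). Verdict: no listed reduction: x = -2/7 and upper {6/7, 4} fail every I1-I6 pattern.

Key observation: t_0 = -4/3 here, and the ratio is unreduced: k + 2/3 divides both sides (prefactor -4/3).
Term ratio: r(k) = (-2/7) * (k+6/7) (k+4) / [(k-8/7) (k+1)] - rational in k, leading ratio (-2/7); with t_0 = -4/3, classification follows.


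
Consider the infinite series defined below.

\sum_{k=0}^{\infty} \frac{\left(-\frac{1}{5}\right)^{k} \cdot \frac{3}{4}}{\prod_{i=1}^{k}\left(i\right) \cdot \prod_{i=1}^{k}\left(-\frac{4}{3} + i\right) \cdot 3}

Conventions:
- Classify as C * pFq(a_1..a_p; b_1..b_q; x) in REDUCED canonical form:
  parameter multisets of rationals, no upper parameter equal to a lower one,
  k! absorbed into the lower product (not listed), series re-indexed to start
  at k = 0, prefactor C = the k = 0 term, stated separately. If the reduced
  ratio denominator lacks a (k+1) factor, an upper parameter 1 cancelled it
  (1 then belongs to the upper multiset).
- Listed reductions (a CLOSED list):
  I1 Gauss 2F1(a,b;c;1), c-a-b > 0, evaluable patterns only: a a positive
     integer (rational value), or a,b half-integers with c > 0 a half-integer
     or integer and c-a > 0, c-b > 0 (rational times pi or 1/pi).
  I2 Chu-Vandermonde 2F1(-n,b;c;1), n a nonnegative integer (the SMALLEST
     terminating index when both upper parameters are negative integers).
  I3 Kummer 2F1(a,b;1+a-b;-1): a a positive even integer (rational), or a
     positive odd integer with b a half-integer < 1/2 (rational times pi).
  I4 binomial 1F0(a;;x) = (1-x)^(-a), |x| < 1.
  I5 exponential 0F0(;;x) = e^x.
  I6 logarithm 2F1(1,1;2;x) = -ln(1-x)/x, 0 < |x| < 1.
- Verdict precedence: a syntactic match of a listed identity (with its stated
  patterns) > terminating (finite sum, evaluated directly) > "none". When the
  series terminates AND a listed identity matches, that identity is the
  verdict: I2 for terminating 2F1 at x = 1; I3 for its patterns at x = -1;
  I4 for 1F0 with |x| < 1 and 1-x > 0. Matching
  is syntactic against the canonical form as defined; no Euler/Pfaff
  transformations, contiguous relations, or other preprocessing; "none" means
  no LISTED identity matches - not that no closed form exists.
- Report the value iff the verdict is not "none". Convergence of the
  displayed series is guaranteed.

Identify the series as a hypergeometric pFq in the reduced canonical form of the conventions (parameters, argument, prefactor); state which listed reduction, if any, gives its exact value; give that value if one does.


Prefactor \frac{1}{4}, argument -\frac{1}{5}: 0F1 with upper {-} over lower {-\frac{1}{3}}. Verdict: none. A 0F1 with upper {-} fits none of I1-I6 at x = -\frac{1}{5}; the sum runs forever.

Structural cue: t_0 = \frac{1}{4} here, and the constant factors (C = 1/4) combine into one prefactor.
Ratio: r(k) = -\frac{1}{5} * 1 / [(k-\frac{1}{3}) (k+1)] - rational in k, leading ratio -\frac{1}{5}; with t_0 = \frac{1}{4}, classification follows.


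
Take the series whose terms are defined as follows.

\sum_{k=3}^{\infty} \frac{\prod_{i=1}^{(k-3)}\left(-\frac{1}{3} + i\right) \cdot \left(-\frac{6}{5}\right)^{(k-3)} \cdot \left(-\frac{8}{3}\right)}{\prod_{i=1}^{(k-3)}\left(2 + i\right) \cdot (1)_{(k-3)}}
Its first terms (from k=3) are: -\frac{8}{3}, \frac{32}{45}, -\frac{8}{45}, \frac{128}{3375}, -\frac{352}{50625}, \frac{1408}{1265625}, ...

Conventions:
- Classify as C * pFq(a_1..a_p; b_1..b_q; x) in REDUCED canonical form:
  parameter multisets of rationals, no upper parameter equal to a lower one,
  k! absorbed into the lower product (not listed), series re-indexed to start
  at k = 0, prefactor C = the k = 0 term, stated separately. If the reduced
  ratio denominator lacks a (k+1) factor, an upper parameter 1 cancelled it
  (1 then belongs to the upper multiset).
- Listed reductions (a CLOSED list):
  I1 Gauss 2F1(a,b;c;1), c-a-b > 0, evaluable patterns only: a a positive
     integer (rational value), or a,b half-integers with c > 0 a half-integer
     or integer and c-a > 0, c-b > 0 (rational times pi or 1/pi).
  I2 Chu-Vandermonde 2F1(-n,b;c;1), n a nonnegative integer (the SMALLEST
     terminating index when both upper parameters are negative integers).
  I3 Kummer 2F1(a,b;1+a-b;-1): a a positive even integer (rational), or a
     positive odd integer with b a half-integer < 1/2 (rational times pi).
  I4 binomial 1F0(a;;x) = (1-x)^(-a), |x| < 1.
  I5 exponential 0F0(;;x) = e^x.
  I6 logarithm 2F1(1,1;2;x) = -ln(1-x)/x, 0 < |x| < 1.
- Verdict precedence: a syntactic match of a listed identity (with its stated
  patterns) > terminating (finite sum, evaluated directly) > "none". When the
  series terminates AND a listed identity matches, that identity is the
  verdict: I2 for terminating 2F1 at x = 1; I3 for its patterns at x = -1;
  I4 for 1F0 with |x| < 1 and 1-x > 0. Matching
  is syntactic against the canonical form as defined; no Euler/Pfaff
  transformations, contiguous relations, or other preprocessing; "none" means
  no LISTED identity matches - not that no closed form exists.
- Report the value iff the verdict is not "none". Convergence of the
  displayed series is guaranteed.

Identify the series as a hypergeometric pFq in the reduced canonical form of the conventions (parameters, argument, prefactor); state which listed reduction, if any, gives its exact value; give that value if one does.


x = -\frac{6}{5} here; the reduced form reads 1F1, upper {\frac{2}{3}}, lower {3}, C = -\frac{8}{3}. Verdict: none (x = -\frac{6}{5}): each listed identity misses the multisets {\frac{2}{3}} ; {3}.

Structural cue: from the first term -\frac{8}{3}: (1)_k (C = -8/3, x = -6/5) is k! itself.
Term ratio: r(k) = -\frac{6}{5} * (k+\frac{2}{3}) / [(k+3) (k+1)] - poly over poly, x = -\frac{6}{5} from leading terms; C = -\frac{8}{3} at k = 0.


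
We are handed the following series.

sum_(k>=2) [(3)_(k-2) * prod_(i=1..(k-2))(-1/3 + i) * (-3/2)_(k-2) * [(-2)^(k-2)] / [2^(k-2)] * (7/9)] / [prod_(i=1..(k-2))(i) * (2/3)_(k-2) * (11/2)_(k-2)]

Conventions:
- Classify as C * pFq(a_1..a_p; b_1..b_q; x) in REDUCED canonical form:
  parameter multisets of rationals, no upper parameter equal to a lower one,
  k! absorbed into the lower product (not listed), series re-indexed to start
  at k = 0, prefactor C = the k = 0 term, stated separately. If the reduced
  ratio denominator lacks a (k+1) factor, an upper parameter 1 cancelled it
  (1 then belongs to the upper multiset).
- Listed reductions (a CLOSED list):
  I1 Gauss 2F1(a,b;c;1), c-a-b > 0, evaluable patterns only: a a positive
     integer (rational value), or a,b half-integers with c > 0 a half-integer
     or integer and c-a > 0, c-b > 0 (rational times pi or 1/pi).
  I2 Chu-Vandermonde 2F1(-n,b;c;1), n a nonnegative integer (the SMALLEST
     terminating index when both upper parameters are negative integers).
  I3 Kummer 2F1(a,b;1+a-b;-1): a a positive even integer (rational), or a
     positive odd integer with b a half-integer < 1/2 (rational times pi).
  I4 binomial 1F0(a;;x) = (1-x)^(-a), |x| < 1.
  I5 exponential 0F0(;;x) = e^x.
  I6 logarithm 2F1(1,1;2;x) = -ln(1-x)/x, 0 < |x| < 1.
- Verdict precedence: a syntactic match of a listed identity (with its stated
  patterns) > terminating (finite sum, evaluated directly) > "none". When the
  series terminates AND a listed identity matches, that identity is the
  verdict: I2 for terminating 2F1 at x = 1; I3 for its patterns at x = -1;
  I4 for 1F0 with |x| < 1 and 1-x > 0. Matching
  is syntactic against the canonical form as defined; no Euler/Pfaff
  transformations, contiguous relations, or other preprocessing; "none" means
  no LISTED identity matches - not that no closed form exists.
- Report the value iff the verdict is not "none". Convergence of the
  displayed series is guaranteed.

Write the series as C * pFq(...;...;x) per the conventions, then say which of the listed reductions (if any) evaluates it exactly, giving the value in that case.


At argument -1: a 2F1 with upper {-3/2, 3}, lower {11/2}, scaled by C = 7/9. Verdict: Kummer's theorem (I3) fires (x = -1; c = 11/2 equals 1+a-b for upper {-3/2, 3}: listed pattern). Value: (245/512) * pi.

Structural cue: with t_0 = 7/9, the product of the first k integers (prefactor 7/9) is k!.
Step ratio: r(k) = (-1) * (k-3/2) (k+3) / [(k+11/2) (k+1)] - rational in k, leading ratio (-1); with t_0 = 7/9, classification follows.


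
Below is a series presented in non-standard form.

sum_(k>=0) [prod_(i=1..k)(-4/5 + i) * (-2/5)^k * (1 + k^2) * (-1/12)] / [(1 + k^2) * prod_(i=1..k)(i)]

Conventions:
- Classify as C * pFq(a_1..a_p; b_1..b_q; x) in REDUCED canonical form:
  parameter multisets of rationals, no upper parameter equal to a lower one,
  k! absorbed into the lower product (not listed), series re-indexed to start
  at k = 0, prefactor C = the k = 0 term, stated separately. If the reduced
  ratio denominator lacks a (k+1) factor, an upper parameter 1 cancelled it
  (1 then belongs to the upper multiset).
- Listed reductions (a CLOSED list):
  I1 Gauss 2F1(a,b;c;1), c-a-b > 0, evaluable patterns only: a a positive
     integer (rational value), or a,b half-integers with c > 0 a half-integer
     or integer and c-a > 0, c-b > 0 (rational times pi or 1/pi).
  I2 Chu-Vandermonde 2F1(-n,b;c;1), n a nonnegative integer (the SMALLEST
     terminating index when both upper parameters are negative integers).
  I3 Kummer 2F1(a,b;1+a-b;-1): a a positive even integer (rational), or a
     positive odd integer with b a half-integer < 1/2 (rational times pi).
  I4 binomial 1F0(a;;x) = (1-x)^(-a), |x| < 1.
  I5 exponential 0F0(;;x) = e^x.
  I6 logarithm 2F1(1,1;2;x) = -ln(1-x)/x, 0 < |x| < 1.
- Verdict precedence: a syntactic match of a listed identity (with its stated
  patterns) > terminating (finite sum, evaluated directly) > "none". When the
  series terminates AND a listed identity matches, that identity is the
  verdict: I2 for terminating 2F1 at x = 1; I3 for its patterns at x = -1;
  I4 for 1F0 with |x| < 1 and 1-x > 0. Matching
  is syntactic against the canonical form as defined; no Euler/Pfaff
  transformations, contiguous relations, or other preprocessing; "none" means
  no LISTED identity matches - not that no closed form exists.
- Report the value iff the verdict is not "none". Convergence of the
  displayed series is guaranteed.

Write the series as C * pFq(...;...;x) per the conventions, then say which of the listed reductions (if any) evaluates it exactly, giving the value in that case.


Reduced: x = -2/5, 1F0, upper = {1/5}, lower = {-}, C = -1/12. Verdict at x = -2/5: the binomial series (I4) matches (the 1F0 binomial series: exponent -1/5, x = -2/5). Hence: (-1/12) * (7/5)^(-1/5).

Key observation: x = (-2/5) and striking the common factor k^2 + 1 reduces the term (prefactor -1/12).
Adjacent-term ratio: r(k) = (-2/5) * (k+1/5) / [(k+1)] - rational in k. x = (-2/5); t_0 = -1/12; negate the roots.


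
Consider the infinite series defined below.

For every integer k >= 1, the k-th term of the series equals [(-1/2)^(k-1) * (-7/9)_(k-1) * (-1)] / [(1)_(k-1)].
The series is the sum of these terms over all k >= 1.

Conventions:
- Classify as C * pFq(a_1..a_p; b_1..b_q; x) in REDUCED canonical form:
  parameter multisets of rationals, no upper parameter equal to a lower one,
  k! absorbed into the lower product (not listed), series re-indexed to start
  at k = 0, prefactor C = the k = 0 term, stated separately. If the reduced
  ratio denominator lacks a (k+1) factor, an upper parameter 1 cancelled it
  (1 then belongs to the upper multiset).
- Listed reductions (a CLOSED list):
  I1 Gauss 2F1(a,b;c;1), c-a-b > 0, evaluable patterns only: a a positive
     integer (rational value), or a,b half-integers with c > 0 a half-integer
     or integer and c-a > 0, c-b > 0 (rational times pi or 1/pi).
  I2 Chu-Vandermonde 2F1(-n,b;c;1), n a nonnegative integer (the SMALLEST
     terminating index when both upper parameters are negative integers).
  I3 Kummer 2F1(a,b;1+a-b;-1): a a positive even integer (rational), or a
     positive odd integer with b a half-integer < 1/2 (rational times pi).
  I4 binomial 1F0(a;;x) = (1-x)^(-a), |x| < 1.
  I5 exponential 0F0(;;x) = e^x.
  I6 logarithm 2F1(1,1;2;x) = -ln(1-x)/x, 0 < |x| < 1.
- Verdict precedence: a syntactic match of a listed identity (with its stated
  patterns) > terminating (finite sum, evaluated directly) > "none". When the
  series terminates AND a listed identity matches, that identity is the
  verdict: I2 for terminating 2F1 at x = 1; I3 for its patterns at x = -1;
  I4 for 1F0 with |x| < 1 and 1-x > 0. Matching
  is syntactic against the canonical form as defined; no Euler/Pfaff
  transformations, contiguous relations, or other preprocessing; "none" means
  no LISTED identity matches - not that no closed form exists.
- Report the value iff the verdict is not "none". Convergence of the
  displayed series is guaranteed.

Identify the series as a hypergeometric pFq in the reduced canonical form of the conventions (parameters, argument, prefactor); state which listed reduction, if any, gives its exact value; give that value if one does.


First insight: with t_0 = -1, (1)_k (prefactor -1) is k! itself.
Term ratio: r(k) = (-1/2) * (k-7/9) / [(k+1)] - rational in k, leading ratio (-1/2); with t_0 = -1, classification follows.

Classification (C = -1): 1F0 with upper {-7/9}, lower {-}, argument x = -1/2. Verdict at x = -1/2: the I4 binomial reduction matches (the 1F0 binomial series: exponent 7/9, x = -1/2). Value: (-1) * (3/2)^(7/9).


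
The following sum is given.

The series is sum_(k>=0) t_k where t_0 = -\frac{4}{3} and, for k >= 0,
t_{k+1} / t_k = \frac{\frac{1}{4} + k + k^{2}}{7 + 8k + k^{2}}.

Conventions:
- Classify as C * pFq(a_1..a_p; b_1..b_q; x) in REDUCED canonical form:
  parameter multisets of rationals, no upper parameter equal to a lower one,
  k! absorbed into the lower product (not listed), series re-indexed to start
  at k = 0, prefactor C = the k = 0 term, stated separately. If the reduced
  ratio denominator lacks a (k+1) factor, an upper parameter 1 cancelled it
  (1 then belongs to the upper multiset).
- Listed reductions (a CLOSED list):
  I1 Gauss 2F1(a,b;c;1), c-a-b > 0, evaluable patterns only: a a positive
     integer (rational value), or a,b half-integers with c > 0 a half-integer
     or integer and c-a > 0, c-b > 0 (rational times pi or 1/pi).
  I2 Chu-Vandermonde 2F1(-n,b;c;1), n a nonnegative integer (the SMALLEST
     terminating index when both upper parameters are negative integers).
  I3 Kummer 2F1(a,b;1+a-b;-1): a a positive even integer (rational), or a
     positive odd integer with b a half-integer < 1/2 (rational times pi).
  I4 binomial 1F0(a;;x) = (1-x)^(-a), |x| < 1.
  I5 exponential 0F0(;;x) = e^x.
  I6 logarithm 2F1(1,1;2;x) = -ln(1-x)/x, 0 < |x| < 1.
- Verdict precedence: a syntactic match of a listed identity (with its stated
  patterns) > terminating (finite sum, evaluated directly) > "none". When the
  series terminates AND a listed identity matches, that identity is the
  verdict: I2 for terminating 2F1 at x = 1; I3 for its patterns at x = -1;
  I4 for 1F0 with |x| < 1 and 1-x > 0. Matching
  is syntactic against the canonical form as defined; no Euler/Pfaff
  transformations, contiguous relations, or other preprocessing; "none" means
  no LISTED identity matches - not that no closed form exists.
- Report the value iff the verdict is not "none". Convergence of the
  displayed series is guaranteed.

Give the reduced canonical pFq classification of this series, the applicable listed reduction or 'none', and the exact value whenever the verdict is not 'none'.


Key step: with t_0 = -\frac{4}{3}, factor the ratio over Q (prefactor -4/3): negated roots = parameters.
Term ratio: r(k) = 1 * (k+\frac{1}{2}) (k+\frac{1}{2}) / [(k+7) (k+1)] - rational in k, leading ratio 1; with t_0 = -\frac{4}{3}, classification follows.

With C = -\frac{4}{3}: the canonical form is 2F1(\frac{1}{2}, \frac{1}{2}; 7; 1). Verdict (x = 1): Gauss's theorem I1 (half-integer case) applies (x = 1; upper {\frac{1}{2}, \frac{1}{2}} half-integers, c = 7 in the evaluable pattern). Exact value: \left(-\frac{2097152}{480249}\right) / \pi.


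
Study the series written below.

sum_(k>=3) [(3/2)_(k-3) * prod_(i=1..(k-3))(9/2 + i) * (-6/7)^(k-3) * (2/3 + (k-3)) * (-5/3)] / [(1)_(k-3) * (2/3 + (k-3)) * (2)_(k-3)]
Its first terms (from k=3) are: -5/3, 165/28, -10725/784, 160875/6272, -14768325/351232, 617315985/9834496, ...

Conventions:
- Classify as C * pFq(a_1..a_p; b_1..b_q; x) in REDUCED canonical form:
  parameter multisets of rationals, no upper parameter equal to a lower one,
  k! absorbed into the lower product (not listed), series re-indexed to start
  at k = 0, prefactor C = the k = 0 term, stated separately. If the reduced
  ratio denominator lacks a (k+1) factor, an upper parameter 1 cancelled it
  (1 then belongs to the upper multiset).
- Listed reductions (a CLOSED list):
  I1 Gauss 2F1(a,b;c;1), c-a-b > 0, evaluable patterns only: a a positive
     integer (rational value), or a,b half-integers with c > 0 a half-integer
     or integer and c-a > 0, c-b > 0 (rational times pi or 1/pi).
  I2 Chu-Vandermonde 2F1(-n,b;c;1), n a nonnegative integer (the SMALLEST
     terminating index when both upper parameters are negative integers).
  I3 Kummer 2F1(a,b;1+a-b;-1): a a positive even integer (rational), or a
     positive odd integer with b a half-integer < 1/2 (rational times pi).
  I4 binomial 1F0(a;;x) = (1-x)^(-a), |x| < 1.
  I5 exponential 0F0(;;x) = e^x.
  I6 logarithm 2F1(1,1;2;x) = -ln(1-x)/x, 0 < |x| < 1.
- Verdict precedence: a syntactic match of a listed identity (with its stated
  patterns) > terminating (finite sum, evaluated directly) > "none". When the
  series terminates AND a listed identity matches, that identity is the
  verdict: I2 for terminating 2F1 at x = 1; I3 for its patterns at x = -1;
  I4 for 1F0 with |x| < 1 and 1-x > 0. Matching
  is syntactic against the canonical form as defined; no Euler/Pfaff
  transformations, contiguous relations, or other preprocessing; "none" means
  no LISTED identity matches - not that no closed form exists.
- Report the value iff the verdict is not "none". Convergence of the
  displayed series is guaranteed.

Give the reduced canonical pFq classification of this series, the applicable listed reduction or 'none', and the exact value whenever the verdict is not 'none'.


Reduced: x = -6/7, 2F1, upper = {3/2, 11/2}, lower = {2}, C = -5/3. Verdict: none (x = -6/7): each listed identity misses the multisets {3/2, 11/2} ; {2}.

Structural cue: t_0 being -5/3, the factor k + 2/3 cancels (top and bottom), leaving prefactor -5/3.
Term ratio: r(k) = (-6/7) * (k+3/2) (k+11/2) / [(k+2) (k+1)] - rational in k, leading ratio (-6/7); with t_0 = -5/3, classification follows.


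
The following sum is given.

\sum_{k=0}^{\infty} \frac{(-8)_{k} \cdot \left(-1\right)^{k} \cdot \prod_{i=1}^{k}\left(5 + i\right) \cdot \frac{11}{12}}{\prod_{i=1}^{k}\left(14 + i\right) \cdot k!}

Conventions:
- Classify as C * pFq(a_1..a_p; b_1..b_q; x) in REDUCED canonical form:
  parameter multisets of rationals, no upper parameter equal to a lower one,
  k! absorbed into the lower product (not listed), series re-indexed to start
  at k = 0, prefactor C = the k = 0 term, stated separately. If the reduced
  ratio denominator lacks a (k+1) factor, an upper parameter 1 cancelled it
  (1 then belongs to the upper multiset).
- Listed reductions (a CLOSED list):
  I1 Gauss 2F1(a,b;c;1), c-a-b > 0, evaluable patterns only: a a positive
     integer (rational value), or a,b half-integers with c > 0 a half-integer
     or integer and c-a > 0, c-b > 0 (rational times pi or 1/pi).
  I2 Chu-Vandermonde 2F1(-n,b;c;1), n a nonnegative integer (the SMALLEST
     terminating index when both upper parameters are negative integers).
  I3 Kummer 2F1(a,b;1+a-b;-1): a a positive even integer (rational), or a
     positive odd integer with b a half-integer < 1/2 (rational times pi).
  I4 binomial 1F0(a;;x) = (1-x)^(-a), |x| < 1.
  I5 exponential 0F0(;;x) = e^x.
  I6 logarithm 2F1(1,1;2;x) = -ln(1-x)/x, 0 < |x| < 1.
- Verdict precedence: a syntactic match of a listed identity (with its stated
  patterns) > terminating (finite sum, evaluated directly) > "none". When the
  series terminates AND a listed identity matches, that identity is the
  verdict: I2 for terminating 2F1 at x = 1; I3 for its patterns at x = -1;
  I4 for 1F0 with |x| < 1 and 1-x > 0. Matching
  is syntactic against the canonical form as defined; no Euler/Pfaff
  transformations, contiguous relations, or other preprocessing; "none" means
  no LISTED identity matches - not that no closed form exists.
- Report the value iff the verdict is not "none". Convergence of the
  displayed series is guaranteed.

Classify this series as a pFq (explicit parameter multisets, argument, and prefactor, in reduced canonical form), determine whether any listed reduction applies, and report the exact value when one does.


Reduced: x = -1, 2F1, upper = {-8, 6}, lower = {15}, C = \frac{11}{12}. Verdict: Kummer's theorem (I3) fires (x = -1; c = 15 equals 1+a-b for upper {-8, 6}: listed pattern). Sum: \frac{1001}{60}.

Key step: from the first term \frac{11}{12}: the running product (C = 11/12) telescopes to a rising factorial.
Ratio: r(k) = -1 * (k-8) (k+6) / [(k+15) (k+1)] - poly over poly, x = -1 from leading terms; C = \frac{11}{12} at k = 0.


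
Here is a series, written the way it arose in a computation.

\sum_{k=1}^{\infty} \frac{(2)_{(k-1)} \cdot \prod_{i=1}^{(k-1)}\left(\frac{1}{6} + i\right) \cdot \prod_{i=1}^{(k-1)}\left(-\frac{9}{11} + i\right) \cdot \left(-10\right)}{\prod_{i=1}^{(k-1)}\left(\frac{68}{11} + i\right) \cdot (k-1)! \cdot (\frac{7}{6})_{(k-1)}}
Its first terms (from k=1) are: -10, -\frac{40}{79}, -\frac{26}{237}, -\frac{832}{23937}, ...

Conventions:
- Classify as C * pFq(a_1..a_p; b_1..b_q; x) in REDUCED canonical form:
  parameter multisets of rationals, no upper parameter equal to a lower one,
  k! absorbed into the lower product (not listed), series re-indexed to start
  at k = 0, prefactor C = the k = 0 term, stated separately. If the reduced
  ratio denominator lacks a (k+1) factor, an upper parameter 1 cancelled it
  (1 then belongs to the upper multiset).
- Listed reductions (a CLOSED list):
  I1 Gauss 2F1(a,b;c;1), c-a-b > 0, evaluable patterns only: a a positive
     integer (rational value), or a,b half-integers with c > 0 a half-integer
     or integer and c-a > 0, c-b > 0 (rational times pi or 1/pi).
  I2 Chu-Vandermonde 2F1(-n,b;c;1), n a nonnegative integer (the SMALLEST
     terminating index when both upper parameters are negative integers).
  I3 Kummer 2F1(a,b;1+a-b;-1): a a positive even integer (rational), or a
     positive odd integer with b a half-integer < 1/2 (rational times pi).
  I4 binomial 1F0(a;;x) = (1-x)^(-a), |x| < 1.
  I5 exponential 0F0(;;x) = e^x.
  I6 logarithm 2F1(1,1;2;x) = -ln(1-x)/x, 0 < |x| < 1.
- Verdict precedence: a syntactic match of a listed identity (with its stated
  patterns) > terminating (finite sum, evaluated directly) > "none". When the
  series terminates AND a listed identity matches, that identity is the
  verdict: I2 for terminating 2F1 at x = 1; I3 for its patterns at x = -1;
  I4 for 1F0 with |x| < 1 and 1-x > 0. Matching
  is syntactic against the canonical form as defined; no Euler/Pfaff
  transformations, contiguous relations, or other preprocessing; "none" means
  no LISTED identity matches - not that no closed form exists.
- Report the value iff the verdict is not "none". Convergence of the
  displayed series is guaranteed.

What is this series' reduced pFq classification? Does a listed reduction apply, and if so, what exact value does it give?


The series (x = 1) is 2F1: upper {\frac{2}{11}, 2}, lower {\frac{79}{11}}, prefactor -10. Verdict: Gauss's theorem (I1) applies (x = 1: the Gamma ratio telescopes since c-a-b = 5 > 0 and a = 2 in Z>0). Value: -\frac{1292}{121}.

The tell: t_0 = -10 here, and the lower running product (C = -10, x = 1) is a rising factorial.
Step ratio: r(k) = 1 * (k+\frac{2}{11}) (k+2) / [(k+\frac{79}{11}) (k+1)] - poly over poly, x = 1 from leading terms; C = -10 at k = 0.


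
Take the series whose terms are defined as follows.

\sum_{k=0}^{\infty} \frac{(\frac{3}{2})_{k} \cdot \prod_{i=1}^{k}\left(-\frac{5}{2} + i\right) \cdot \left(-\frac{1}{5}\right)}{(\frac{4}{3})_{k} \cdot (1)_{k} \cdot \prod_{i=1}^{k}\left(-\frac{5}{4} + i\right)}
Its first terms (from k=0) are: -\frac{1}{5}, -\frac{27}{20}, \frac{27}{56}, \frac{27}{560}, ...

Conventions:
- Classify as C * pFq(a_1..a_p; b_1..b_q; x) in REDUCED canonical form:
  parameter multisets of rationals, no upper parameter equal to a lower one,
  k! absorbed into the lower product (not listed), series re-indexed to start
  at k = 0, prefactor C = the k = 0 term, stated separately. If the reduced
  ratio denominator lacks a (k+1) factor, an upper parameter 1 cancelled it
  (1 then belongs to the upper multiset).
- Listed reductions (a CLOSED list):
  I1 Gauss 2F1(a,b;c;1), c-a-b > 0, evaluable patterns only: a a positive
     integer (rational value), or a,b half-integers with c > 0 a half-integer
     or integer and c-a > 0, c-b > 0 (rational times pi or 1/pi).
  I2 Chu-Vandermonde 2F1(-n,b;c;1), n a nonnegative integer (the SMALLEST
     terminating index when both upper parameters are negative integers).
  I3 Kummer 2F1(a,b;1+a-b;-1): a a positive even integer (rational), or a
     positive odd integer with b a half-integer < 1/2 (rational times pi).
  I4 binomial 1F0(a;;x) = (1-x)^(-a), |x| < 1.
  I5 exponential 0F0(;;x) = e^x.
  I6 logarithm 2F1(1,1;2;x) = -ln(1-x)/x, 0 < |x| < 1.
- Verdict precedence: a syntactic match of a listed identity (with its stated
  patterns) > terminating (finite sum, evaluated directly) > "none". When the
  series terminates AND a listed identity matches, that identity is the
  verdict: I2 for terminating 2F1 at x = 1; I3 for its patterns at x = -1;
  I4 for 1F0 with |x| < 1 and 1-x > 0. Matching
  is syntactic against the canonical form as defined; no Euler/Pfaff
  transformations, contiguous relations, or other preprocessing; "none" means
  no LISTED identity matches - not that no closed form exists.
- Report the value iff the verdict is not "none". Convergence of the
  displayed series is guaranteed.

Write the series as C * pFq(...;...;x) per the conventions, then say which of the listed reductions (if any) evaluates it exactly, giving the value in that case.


At argument 1: a 2F2 with upper {-\frac{3}{2}, \frac{3}{2}}, lower {-\frac{1}{4}, \frac{4}{3}}, scaled by C = -\frac{1}{5}. Verdict: no listed reduction: x = 1 and upper {-\frac{3}{2}, \frac{3}{2}} fail every I1-I6 pattern.

The tell: t_0 being -\frac{1}{5}, (1)_k (C = -1/5) is k! itself.
Step ratio: r(k) = 1 * (k-\frac{3}{2}) (k+\frac{3}{2}) / [(k-\frac{1}{4}) (k+\frac{4}{3}) (k+1)] - rational in k. x = 1; t_0 = -\frac{1}{5}; negate the roots.


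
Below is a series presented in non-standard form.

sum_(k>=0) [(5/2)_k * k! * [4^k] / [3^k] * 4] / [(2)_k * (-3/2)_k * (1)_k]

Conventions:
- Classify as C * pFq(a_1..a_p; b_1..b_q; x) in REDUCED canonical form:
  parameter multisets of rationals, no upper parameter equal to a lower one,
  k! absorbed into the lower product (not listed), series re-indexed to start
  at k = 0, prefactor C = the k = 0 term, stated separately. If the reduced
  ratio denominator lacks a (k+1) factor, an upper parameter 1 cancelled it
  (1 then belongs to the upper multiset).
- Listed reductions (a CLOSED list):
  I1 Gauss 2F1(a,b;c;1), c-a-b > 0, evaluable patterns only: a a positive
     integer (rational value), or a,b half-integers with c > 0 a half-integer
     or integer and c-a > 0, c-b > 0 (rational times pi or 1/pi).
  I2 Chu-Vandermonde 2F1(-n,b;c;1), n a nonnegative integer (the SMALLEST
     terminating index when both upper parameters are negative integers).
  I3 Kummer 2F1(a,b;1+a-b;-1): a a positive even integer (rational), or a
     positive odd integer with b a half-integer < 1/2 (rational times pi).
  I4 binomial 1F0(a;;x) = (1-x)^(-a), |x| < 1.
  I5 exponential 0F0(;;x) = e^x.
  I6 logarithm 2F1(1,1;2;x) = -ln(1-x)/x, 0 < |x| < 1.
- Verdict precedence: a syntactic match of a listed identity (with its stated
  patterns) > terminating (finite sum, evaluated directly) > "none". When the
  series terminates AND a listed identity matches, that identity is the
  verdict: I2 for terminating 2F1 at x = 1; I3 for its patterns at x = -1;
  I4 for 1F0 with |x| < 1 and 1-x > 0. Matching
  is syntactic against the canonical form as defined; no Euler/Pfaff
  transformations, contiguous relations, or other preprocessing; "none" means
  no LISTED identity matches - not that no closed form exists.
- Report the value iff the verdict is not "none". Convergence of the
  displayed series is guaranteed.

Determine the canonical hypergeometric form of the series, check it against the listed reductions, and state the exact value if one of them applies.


With C = 4: the canonical form is 2F2(1, 5/2; -3/2, 2; 4/3). Verdict: none here - no I1-I6 shape fits x = 4/3 with lower {-3/2, 2}.

Key step: t_0 being 4, (1)_k (C = 4) is k! itself.
Consecutive-term ratio: r(k) = (4/3) * (k+1) (k+5/2) / [(k-3/2) (k+2) (k+1)] ; factor over Q: parameters, x = (4/3), and C = 4.


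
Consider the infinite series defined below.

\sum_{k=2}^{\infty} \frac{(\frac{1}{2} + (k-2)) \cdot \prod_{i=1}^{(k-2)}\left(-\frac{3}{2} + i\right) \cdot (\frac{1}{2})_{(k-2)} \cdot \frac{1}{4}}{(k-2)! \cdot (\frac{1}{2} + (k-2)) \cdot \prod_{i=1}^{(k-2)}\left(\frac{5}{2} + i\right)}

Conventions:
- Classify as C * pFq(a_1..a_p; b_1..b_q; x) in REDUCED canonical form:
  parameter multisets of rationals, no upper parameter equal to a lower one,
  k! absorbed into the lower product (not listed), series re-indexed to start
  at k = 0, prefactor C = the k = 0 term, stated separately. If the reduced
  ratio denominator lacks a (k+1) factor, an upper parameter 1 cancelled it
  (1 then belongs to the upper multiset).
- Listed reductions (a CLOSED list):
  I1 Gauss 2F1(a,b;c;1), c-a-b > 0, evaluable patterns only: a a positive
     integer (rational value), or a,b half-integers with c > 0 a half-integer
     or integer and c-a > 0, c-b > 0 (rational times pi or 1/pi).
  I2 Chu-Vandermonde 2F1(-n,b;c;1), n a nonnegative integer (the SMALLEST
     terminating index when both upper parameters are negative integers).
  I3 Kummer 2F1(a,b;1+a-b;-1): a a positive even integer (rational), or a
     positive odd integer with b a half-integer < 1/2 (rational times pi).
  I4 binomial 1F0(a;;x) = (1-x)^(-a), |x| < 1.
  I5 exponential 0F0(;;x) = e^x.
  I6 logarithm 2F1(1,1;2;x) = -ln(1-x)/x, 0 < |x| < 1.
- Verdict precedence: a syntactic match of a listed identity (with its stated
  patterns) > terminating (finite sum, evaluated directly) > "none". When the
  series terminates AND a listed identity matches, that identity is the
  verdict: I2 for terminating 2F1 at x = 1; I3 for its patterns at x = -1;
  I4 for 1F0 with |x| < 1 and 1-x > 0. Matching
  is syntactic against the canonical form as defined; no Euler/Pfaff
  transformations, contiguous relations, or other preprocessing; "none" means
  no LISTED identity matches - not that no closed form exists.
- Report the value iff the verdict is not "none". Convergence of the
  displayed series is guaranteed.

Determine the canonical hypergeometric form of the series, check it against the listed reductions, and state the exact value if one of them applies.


x = 1 here; the reduced form reads 2F1, upper {-\frac{1}{2}, \frac{1}{2}}, lower {\frac{7}{2}}, C = \frac{1}{4}. Verdict: Gauss's theorem I1 (half-integer case) matches (x = 1; upper {-\frac{1}{2}, \frac{1}{2}} half-integers, c = \frac{7}{2} in the evaluable pattern). Its exact value is \frac{75}{1024} \cdot \pi.

First insight: from the first term \frac{1}{4}: striking the common factor k + 1/2 reduces the term (prefactor 1/4).
Step ratio: r(k) = 1 * (k-\frac{1}{2}) (k+\frac{1}{2}) / [(k+\frac{7}{2}) (k+1)] - rational in k, leading ratio 1; with t_0 = \frac{1}{4}, classification follows.


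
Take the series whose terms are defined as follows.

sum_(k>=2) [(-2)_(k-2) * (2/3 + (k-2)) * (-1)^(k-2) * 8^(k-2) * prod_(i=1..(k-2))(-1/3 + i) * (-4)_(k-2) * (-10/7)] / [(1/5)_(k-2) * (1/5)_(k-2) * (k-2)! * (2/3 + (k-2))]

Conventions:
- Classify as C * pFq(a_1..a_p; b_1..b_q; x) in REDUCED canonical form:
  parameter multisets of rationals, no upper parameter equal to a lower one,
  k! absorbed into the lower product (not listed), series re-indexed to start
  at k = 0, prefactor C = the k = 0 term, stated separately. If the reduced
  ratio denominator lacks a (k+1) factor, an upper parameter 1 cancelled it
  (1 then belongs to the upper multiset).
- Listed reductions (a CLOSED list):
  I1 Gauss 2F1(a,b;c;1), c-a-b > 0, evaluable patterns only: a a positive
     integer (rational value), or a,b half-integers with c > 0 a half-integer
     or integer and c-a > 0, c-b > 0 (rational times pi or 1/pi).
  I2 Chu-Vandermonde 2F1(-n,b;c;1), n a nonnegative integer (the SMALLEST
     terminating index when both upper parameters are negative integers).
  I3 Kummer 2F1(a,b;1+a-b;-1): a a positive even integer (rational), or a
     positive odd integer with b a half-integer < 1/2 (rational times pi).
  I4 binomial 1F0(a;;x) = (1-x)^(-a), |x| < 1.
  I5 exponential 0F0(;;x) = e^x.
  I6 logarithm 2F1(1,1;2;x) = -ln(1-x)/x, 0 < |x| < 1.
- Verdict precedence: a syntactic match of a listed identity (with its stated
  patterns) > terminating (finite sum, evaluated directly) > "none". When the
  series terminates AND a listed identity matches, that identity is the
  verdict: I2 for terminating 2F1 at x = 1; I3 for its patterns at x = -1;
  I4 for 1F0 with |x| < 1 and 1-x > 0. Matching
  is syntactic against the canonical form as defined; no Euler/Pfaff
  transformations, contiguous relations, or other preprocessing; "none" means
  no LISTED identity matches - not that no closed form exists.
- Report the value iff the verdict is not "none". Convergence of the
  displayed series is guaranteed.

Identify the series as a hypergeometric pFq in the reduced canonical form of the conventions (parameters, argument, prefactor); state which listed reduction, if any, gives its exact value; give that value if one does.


With C = -10/7: the canonical form is 3F2(-4, -2, 2/3; 1/5, 1/5; -8). Verdict: terminating. With -2 upstairs the series is a 3-term polynomial sum; evaluated term by term. Sum: -3712270/189.

Key step: t_0 being -10/7, the factor k + 2/3 cancels (top and bottom), leaving C = -10/7, x = -8.
Adjacent-term ratio: r(k) = (-8) * (k-4) (k-2) (k+2/3) / [(k+1/5) (k+1/5) (k+1)] - rational in k. x = (-8); t_0 = -10/7; negate the roots.


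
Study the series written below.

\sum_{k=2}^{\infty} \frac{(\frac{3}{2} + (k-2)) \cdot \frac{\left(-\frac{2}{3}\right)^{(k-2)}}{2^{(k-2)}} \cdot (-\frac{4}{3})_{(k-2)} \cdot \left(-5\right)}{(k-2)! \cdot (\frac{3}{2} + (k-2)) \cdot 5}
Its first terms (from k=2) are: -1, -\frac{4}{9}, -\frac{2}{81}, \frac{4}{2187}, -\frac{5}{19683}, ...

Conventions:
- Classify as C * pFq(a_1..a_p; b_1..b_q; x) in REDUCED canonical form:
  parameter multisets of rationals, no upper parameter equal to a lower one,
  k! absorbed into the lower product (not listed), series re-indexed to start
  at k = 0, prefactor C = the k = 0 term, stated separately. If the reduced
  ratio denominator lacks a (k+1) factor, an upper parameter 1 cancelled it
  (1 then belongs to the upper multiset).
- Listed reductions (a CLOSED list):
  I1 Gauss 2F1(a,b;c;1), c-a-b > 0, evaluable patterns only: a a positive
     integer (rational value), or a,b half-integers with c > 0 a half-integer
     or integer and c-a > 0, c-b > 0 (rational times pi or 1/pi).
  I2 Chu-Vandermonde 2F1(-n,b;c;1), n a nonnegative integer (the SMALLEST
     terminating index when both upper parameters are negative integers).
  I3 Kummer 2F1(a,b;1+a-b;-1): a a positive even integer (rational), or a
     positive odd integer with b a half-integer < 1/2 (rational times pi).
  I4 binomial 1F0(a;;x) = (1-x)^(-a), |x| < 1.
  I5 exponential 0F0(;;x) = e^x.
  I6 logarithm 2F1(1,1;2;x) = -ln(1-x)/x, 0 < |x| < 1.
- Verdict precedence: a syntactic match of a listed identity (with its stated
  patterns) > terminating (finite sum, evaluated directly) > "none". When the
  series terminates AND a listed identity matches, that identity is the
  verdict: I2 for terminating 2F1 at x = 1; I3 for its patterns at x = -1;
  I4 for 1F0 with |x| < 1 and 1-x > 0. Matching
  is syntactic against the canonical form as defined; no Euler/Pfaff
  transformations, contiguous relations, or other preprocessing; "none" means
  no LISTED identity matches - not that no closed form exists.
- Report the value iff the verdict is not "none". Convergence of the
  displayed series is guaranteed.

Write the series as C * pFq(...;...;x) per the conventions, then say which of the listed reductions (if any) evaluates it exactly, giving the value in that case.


Classification (C = -1): 1F0 with upper {-\frac{4}{3}}, lower {-}, argument x = -\frac{1}{3}. Verdict at x = -\frac{1}{3}: the binomial series (I4) matches (the 1F0 binomial series: exponent 4/3, x = -\frac{1}{3}). Sum: \left(-1\right) \cdot \left(\frac{4}{3}\right)^{\frac{4}{3}}.

Structural cue: from the first term -1: k + 3/2 divides numerator and denominator alike; prefactor -1 after cancelling.
Consecutive-term ratio: r(k) = -\frac{1}{3} * (k-\frac{4}{3}) / [(k+1)] - rational in k. x = -\frac{1}{3}; t_0 = -1; negate the roots.
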